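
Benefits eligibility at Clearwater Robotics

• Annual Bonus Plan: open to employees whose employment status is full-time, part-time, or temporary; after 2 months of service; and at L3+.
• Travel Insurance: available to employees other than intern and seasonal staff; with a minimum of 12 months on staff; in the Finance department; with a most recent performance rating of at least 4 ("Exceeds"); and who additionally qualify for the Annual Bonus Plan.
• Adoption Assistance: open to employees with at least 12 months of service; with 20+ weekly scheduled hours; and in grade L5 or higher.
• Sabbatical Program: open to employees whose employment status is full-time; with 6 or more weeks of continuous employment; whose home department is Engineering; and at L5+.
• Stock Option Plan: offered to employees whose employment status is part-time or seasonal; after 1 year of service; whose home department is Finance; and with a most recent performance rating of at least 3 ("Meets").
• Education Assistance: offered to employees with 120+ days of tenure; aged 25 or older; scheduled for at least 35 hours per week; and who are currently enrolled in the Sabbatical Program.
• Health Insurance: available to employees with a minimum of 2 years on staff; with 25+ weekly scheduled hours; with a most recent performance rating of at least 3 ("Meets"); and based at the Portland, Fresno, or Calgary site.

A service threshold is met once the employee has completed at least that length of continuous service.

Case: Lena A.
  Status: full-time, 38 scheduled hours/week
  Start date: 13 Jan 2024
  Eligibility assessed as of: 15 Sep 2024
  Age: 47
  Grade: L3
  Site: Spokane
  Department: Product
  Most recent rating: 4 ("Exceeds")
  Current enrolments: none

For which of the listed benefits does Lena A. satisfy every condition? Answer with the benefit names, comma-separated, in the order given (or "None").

Service from 13 Jan 2024 to 15 Sep 2024: 246 days.
Annual Bonus Plan — status full-time ✓; service 246 days ≥ 2 months (≈60 days) ✓; grade L3 ≥ L3 ✓ → eligible.
Travel Insurance — status full-time ✓ (not excluded); service 246 days < 12 months (≈360 days) ✗ → not eligible.
Adoption Assistance — service 246 days < 12 months (≈360 days) ✗ → not eligible.
Sabbatical Program — status full-time ✓; service 246 days ≥ 6 weeks (≈42 days) ✓; dept Product ✗ → not eligible.
Stock Option Plan — status full-time ✗ (requires part-time or seasonal) → not eligible.
Education Assistance — service 246 days ≥ 120 days ✓; age 47 ≥ 25 ✓; 38 hrs/wk ≥ 35 ✓; not enrolled in Sabbatical Program ✗ → not eligible.
Health Insurance — service 246 days < 2 years (≈730 days) ✗ → not eligible.

Annual Bonus Plan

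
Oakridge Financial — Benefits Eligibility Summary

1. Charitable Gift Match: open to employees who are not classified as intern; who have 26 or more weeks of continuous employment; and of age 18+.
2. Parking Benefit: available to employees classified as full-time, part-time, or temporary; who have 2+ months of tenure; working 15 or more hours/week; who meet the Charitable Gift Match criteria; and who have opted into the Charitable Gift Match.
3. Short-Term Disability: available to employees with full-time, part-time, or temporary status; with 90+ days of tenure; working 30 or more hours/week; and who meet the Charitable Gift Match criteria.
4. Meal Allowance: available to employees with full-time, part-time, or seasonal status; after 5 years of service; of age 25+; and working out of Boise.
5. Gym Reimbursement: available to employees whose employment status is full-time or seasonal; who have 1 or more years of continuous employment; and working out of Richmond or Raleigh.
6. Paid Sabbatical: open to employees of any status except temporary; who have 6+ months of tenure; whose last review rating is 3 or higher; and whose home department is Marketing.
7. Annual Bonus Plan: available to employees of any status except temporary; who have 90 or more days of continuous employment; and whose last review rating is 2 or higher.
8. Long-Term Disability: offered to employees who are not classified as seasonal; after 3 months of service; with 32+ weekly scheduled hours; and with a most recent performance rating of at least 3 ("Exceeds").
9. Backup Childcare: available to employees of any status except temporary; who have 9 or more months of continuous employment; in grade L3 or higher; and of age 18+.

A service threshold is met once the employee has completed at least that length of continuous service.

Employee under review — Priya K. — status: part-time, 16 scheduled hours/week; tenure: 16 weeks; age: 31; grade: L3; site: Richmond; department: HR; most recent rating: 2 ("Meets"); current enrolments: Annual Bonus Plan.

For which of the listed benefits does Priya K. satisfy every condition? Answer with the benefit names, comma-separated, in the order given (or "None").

Annual Bonus Plan

Charitable Gift Match — status part-time ✓ (not excluded); service 16 weeks < 26 weeks ✗ → not eligible.
Parking Benefit — status part-time ✓; service 16 weeks ≥ 2 months (≈60 days) ✓; 16 hrs/wk ≥ 15 ✓; not eligible for Charitable Gift Match ✗ → not eligible.
Short-Term Disability — status part-time ✓; service 16 weeks ≥ 90 days ✓; 16 hrs/wk < 30 ✗ → not eligible.
Meal Allowance — status part-time ✓; service 16 weeks < 5 years (≈1825 days) ✗ → not eligible.
Gym Reimbursement — status part-time ✗ (requires full-time or seasonal) → not eligible.
Paid Sabbatical — status part-time ✓ (not excluded); service 16 weeks < 6 months (≈180 days) ✗ → not eligible.
Annual Bonus Plan — status part-time ✓ (not excluded); service 16 weeks ≥ 90 days ✓; rating 2 ≥ 2 ✓ → eligible.
Long-Term Disability — status part-time ✓ (not excluded); service 16 weeks ≥ 3 months (≈90 days) ✓; 16 hrs/wk < 32 ✗ → not eligible.
Backup Childcare — status part-time ✓ (not excluded); service 16 weeks < 9 months (≈270 days) ✗ → not eligible.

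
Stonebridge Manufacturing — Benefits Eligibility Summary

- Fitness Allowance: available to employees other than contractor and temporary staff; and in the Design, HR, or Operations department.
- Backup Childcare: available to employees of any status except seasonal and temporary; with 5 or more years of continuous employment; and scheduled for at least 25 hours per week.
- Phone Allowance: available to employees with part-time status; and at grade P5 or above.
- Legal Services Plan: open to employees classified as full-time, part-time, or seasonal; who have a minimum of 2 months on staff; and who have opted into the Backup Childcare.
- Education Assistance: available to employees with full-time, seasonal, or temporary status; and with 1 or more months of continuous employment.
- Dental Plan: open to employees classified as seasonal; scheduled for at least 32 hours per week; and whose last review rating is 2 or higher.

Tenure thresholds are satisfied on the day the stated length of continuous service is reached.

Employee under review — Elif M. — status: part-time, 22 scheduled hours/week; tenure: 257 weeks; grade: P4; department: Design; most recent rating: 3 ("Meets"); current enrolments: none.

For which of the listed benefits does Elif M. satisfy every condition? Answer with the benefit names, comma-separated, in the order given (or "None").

Fitness Allowance — status part-time ✓ (not excluded); dept Design ✓ → eligible.
Backup Childcare — status part-time ✓ (not excluded); service 257 weeks < 5 years (≈1825 days) ✗ → not eligible.
Phone Allowance — status part-time ✓; grade P4 < P5 ✗ → not eligible.
Legal Services Plan — status part-time ✓; service 257 weeks ≥ 2 months (≈60 days) ✓; not enrolled in Backup Childcare ✗ → not eligible.
Education Assistance — status part-time ✗ (requires full-time, seasonal, or temporary) → not eligible.
Dental Plan — status part-time ✗ (requires seasonal) → not eligible.

Fitness Allowance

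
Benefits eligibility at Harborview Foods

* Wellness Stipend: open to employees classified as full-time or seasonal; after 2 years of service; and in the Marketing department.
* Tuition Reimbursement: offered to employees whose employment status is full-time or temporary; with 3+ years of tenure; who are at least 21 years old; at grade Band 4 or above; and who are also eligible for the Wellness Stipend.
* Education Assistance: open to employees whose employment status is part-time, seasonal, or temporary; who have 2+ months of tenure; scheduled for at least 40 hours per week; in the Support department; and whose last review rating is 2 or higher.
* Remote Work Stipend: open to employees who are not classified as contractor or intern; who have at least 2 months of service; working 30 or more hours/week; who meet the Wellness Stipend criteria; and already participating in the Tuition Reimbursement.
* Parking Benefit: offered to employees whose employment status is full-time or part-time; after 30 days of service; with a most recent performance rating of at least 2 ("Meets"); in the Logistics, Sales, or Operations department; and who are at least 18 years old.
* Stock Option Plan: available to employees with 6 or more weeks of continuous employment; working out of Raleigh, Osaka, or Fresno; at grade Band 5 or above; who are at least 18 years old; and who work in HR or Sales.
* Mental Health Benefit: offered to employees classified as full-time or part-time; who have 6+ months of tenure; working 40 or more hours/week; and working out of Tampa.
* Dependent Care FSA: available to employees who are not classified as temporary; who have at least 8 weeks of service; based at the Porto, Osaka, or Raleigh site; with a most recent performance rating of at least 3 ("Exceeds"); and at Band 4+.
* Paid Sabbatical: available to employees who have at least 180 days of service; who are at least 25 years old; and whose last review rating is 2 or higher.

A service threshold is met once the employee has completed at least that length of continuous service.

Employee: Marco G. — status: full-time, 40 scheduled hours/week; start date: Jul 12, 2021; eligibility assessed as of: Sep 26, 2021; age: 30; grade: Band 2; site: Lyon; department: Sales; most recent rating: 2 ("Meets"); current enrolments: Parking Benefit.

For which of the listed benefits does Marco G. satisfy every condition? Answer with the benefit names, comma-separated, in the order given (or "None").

Service from Jul 12, 2021 to Sep 26, 2021: 76 days.
Wellness Stipend — status full-time ✓; service 76 days < 2 years (≈730 days) ✗ → not eligible.
Tuition Reimbursement — status full-time ✓; service 76 days < 3 years (≈1095 days) ✗ → not eligible.
Education Assistance — status full-time ✗ (requires part-time, seasonal, or temporary) → not eligible.
Remote Work Stipend — status full-time ✓ (not excluded); service 76 days ≥ 2 months (≈60 days) ✓; 40 hrs/wk ≥ 30 ✓; not eligible for Wellness Stipend ✗ → not eligible.
Parking Benefit — status full-time ✓; service 76 days ≥ 30 days ✓; rating 2 ≥ 2 ✓; dept Sales ✓; age 30 ≥ 18 ✓ → eligible.
Stock Option Plan — service 76 days ≥ 6 weeks (≈42 days) ✓; site Lyon ✗ (not Raleigh, Osaka, or Fresno) → not eligible.
Mental Health Benefit — status full-time ✓; service 76 days < 6 months (≈180 days) ✗ → not eligible.
Dependent Care FSA — status full-time ✓ (not excluded); service 76 days ≥ 8 weeks (≈56 days) ✓; site Lyon ✗ (not Porto, Osaka, or Raleigh) → not eligible.
Paid Sabbatical — service 76 days < 180 days ✗ → not eligible.

Parking Benefit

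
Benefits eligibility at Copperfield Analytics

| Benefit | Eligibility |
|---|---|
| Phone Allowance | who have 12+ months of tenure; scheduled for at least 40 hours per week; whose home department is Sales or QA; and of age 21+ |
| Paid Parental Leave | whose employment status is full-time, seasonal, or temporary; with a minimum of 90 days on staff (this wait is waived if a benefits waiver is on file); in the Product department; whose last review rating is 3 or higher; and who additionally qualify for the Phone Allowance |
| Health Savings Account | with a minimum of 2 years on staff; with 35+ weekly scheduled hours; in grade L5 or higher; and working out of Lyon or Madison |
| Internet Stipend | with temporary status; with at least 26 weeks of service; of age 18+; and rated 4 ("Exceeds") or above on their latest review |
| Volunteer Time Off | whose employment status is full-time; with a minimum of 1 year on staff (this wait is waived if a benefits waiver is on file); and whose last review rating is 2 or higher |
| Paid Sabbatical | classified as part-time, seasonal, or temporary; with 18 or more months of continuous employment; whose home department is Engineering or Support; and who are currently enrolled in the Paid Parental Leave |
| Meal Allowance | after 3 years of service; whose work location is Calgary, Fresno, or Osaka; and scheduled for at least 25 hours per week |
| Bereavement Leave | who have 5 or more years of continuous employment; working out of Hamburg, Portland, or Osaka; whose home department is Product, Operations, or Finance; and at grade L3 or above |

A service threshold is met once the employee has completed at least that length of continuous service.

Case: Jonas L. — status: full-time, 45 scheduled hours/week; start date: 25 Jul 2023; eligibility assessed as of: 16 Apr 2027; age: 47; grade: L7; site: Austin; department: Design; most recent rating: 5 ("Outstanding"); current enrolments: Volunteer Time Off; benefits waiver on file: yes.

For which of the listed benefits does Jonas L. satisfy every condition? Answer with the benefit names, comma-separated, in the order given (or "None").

Volunteer Time Off

Service from 25 Jul 2023 to 16 Apr 2027: 1361 days.
Phone Allowance — service 1361 days ≥ 12 months (≈360 days) ✓; 45 hrs/wk ≥ 40 ✓; dept Design ✗ → not eligible.
Paid Parental Leave — status full-time ✓; benefits waiver on file ✓; dept Design ✗ → not eligible.
Health Savings Account — service 1361 days ≥ 2 years (≈730 days) ✓; 45 hrs/wk ≥ 35 ✓; grade L7 ≥ L5 ✓; site Austin ✗ (not Lyon or Madison) → not eligible.
Internet Stipend — status full-time ✗ (requires temporary) → not eligible.
Volunteer Time Off — status full-time ✓; benefits waiver on file ✓; rating 5 ≥ 2 ✓ → eligible.
Paid Sabbatical — status full-time ✗ (requires part-time, seasonal, or temporary) → not eligible.
Meal Allowance — service 1361 days ≥ 3 years (≈1095 days) ✓; site Austin ✗ (not Calgary, Fresno, or Osaka) → not eligible.
Bereavement Leave — service 1361 days < 5 years (≈1825 days) ✗ → not eligible.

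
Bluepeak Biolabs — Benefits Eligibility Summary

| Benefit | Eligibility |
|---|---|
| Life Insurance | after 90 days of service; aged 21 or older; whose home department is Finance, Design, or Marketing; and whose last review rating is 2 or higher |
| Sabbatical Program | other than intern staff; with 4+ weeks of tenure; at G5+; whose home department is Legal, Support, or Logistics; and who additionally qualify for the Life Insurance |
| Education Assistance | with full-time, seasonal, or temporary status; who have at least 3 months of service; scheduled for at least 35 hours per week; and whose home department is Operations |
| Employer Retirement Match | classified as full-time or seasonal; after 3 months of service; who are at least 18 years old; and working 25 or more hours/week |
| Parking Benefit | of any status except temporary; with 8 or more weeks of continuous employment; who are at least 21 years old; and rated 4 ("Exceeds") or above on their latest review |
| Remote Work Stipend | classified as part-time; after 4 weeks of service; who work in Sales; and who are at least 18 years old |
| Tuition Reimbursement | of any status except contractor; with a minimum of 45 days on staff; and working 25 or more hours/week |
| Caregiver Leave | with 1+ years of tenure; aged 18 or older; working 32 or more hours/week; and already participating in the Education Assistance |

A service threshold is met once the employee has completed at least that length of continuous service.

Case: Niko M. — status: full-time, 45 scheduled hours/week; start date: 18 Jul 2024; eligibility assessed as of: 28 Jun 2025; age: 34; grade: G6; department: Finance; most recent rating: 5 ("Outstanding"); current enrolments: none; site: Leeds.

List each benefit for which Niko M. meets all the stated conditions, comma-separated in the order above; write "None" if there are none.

Service from 18 Jul 2024 to 28 Jun 2025: 345 days.
Life Insurance — service 345 days ≥ 90 days ✓; age 34 ≥ 21 ✓; dept Finance ✓; rating 5 ≥ 2 ✓ → eligible.
Sabbatical Program — status full-time ✓ (not excluded); service 345 days ≥ 4 weeks (≈28 days) ✓; grade G6 ≥ G5 ✓; dept Finance ✗ → not eligible.
Education Assistance — status full-time ✓; service 345 days ≥ 3 months (≈90 days) ✓; 45 hrs/wk ≥ 35 ✓; dept Finance ✗ → not eligible.
Employer Retirement Match — status full-time ✓; service 345 days ≥ 3 months (≈90 days) ✓; age 34 ≥ 18 ✓; 45 hrs/wk ≥ 25 ✓ → eligible.
Parking Benefit — status full-time ✓ (not excluded); service 345 days ≥ 8 weeks (≈56 days) ✓; age 34 ≥ 21 ✓; rating 5 ≥ 4 ✓ → eligible.
Remote Work Stipend — status full-time ✗ (requires part-time) → not eligible.
Tuition Reimbursement — status full-time ✓ (not excluded); service 345 days ≥ 45 days ✓; 45 hrs/wk ≥ 25 ✓ → eligible.
Caregiver Leave — service 345 days < 1 year (≈365 days) ✗ → not eligible.

Life Insurance, Employer Retirement Match, Parking Benefit, Tuition Reimbursement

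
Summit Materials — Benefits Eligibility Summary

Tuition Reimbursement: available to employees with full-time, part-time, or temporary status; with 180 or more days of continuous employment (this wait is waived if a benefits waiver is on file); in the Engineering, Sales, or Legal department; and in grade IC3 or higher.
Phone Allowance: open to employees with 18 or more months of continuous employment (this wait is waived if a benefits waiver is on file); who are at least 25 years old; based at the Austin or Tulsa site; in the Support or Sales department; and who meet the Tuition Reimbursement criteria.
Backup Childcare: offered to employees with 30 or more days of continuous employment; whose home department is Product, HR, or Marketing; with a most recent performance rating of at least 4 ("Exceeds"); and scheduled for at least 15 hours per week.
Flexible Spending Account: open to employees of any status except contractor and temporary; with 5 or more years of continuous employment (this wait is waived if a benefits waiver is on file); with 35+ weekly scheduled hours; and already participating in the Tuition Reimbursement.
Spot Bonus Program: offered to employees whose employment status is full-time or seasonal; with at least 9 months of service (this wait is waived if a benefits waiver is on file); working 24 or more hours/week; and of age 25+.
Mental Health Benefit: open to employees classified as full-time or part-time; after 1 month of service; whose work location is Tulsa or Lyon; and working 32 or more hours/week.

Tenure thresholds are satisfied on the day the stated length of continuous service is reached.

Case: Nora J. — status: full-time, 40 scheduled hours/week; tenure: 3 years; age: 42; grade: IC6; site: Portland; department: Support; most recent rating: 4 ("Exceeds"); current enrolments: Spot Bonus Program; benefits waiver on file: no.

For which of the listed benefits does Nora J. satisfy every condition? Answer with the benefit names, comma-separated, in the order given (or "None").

Spot Bonus Program

Tuition Reimbursement — status full-time ✓; no waiver, service 3 years ≥ 180 days ✓; dept Support ✗ → not eligible.
Phone Allowance — no waiver, service 3 years ≥ 18 months (≈540 days) ✓; age 42 ≥ 25 ✓; site Portland ✗ (not Austin or Tulsa) → not eligible.
Backup Childcare — service 3 years ≥ 30 days ✓; dept Support ✗ → not eligible.
Flexible Spending Account — status full-time ✓ (not excluded); no waiver, service 3 years < 5 years ✗ → not eligible.
Spot Bonus Program — status full-time ✓; no waiver, service 3 years ≥ 9 months (≈270 days) ✓; 40 hrs/wk ≥ 24 ✓; age 42 ≥ 25 ✓ → eligible.
Mental Health Benefit — status full-time ✓; service 3 years ≥ 1 month (≈30 days) ✓; site Portland ✗ (not Tulsa or Lyon) → not eligible.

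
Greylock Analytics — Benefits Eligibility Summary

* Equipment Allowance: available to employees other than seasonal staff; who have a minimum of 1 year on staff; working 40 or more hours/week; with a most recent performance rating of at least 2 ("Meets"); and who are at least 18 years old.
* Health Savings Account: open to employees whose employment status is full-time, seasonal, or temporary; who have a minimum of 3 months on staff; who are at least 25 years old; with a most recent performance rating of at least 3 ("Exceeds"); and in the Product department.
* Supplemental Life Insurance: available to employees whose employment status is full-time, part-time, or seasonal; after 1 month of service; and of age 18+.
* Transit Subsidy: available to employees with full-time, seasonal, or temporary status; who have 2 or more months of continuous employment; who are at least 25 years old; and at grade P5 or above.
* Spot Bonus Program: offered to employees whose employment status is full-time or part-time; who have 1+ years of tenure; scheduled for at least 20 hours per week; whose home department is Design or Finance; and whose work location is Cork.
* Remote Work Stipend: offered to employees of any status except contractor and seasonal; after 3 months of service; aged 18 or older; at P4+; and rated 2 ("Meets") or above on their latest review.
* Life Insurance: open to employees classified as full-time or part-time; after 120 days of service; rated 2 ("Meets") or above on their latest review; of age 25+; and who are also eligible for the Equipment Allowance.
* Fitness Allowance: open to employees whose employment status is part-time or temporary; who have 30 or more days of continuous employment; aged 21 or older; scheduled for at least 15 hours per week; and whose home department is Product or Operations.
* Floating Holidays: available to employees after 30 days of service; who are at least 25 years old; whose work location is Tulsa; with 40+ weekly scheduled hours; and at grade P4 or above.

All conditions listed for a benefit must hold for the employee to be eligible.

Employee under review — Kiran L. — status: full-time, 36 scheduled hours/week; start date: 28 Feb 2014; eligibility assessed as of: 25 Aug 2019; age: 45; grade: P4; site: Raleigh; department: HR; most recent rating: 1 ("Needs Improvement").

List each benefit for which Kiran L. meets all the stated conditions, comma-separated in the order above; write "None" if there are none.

Service from 28 Feb 2014 to 25 Aug 2019: 2004 days.
Equipment Allowance — status full-time ✓ (not excluded); service 2004 days ≥ 1 year (≈365 days) ✓; 36 hrs/wk < 40 ✗ → not eligible.
Health Savings Account — status full-time ✓; service 2004 days ≥ 3 months (≈90 days) ✓; age 45 ≥ 25 ✓; rating 1 < 3 ✗ → not eligible.
Supplemental Life Insurance — status full-time ✓; service 2004 days ≥ 1 month (≈30 days) ✓; age 45 ≥ 18 ✓ → eligible.
Transit Subsidy — status full-time ✓; service 2004 days ≥ 2 months (≈60 days) ✓; age 45 ≥ 25 ✓; grade P4 < P5 ✗ → not eligible.
Spot Bonus Program — status full-time ✓; service 2004 days ≥ 1 year (≈365 days) ✓; 36 hrs/wk ≥ 20 ✓; dept HR ✗ → not eligible.
Remote Work Stipend — status full-time ✓ (not excluded); service 2004 days ≥ 3 months (≈90 days) ✓; age 45 ≥ 18 ✓; grade P4 ≥ P4 ✓; rating 1 < 2 ✗ → not eligible.
Life Insurance — status full-time ✓; service 2004 days ≥ 120 days ✓; rating 1 < 2 ✗ → not eligible.
Fitness Allowance — status full-time ✗ (requires part-time or temporary) → not eligible.
Floating Holidays — service 2004 days ≥ 30 days ✓; age 45 ≥ 25 ✓; site Raleigh ✗ (not Tulsa) → not eligible.

Supplemental Life Insurance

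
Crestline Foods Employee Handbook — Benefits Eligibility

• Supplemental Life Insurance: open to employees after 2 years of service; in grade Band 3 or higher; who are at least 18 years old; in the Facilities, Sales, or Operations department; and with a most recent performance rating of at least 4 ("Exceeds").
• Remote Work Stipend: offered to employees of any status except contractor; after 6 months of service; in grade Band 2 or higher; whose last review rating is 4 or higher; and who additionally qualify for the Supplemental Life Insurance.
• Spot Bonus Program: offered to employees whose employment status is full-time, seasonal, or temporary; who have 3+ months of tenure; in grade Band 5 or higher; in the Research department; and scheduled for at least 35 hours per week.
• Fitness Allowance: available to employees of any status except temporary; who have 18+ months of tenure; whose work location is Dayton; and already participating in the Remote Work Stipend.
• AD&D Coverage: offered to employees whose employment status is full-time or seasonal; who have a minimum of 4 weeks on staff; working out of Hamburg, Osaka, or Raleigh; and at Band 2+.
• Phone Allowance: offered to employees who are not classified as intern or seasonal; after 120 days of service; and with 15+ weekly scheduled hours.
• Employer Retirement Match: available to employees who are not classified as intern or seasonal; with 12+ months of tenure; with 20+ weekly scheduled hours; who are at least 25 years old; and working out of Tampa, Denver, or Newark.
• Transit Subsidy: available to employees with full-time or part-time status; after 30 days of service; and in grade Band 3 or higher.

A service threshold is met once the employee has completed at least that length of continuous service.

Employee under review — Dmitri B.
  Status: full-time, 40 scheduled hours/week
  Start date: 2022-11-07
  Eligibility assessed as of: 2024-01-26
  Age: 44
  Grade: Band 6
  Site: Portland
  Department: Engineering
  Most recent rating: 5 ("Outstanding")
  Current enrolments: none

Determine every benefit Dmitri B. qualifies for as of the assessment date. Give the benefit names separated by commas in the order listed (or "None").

Phone Allowance, Transit Subsidy

Service from 2022-11-07 to 2024-01-26: 445 days.
Supplemental Life Insurance — service 445 days < 2 years (≈730 days) ✗ → not eligible.
Remote Work Stipend — status full-time ✓ (not excluded); service 445 days ≥ 6 months (≈180 days) ✓; grade Band 6 ≥ Band 2 ✓; rating 5 ≥ 4 ✓; not eligible for Supplemental Life Insurance ✗ → not eligible.
Spot Bonus Program — status full-time ✓; service 445 days ≥ 3 months (≈90 days) ✓; grade Band 6 ≥ Band 5 ✓; dept Engineering ✗ → not eligible.
Fitness Allowance — status full-time ✓ (not excluded); service 445 days < 18 months (≈540 days) ✗ → not eligible.
AD&D Coverage — status full-time ✓; service 445 days ≥ 4 weeks (≈28 days) ✓; site Portland ✗ (not Hamburg, Osaka, or Raleigh) → not eligible.
Phone Allowance — status full-time ✓ (not excluded); service 445 days ≥ 120 days ✓; 40 hrs/wk ≥ 15 ✓ → eligible.
Employer Retirement Match — status full-time ✓ (not excluded); service 445 days ≥ 12 months (≈360 days) ✓; 40 hrs/wk ≥ 20 ✓; age 44 ≥ 25 ✓; site Portland ✗ (not Tampa, Denver, or Newark) → not eligible.
Transit Subsidy — status full-time ✓; service 445 days ≥ 30 days ✓; grade Band 6 ≥ Band 3 ✓ → eligible.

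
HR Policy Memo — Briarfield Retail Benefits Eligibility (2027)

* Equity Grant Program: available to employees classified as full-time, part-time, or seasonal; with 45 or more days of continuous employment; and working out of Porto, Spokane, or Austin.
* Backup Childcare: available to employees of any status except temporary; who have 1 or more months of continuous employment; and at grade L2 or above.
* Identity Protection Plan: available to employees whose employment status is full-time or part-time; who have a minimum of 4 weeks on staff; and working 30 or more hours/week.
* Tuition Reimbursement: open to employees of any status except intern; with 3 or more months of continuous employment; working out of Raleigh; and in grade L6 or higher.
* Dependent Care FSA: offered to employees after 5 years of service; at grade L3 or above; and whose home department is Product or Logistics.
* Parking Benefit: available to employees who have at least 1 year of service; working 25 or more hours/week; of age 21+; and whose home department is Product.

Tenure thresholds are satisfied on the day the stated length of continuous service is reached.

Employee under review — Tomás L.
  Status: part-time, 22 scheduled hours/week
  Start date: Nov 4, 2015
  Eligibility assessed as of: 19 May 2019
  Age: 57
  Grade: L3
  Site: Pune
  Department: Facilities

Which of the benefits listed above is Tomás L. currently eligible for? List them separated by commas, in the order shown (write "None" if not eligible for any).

Backup Childcare

Service from Nov 4, 2015 to 19 May 2019: 1292 days.
Equity Grant Program — status part-time ✓; service 1292 days ≥ 45 days ✓; site Pune ✗ (not Porto, Spokane, or Austin) → not eligible.
Backup Childcare — status part-time ✓ (not excluded); service 1292 days ≥ 1 month (≈30 days) ✓; grade L3 ≥ L2 ✓ → eligible.
Identity Protection Plan — status part-time ✓; service 1292 days ≥ 4 weeks (≈28 days) ✓; 22 hrs/wk < 30 ✗ → not eligible.
Tuition Reimbursement — status part-time ✓ (not excluded); service 1292 days ≥ 3 months (≈90 days) ✓; site Pune ✗ (not Raleigh) → not eligible.
Dependent Care FSA — service 1292 days < 5 years (≈1825 days) ✗ → not eligible.
Parking Benefit — service 1292 days ≥ 1 year (≈365 days) ✓; 22 hrs/wk < 25 ✗ → not eligible.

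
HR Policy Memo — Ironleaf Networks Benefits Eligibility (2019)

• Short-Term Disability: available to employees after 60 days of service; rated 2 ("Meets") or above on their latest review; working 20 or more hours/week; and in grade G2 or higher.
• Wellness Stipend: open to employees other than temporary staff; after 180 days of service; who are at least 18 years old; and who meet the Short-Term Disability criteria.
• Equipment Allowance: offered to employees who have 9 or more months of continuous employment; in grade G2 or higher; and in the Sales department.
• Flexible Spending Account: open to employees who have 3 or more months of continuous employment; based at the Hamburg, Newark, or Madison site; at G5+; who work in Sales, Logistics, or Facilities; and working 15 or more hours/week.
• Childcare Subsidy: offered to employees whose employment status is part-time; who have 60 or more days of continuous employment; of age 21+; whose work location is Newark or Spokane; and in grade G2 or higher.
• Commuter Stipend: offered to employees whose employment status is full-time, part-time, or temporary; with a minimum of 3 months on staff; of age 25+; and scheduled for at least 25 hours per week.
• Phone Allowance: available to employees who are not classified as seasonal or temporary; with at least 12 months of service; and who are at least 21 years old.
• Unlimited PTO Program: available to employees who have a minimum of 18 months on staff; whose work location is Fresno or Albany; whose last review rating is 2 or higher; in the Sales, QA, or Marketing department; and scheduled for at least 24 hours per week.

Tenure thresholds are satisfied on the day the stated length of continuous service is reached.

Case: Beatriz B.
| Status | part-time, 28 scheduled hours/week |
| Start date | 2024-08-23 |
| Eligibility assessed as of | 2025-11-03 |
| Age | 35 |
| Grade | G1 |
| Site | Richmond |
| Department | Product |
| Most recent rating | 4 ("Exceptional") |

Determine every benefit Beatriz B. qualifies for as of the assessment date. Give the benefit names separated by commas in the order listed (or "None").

Commuter Stipend, Phone Allowance

Service from 2024-08-23 to 2025-11-03: 437 days.
Short-Term Disability — service 437 days ≥ 60 days ✓; rating 4 ≥ 2 ✓; 28 hrs/wk ≥ 20 ✓; grade G1 < G2 ✗ → not eligible.
Wellness Stipend — status part-time ✓ (not excluded); service 437 days ≥ 180 days ✓; age 35 ≥ 18 ✓; not eligible for Short-Term Disability ✗ → not eligible.
Equipment Allowance — service 437 days ≥ 9 months (≈270 days) ✓; grade G1 < G2 ✗ → not eligible.
Flexible Spending Account — service 437 days ≥ 3 months (≈90 days) ✓; site Richmond ✗ (not Hamburg, Newark, or Madison) → not eligible.
Childcare Subsidy — status part-time ✓; service 437 days ≥ 60 days ✓; age 35 ≥ 21 ✓; site Richmond ✗ (not Newark or Spokane) → not eligible.
Commuter Stipend — status part-time ✓; service 437 days ≥ 3 months (≈90 days) ✓; age 35 ≥ 25 ✓; 28 hrs/wk ≥ 25 ✓ → eligible.
Phone Allowance — status part-time ✓ (not excluded); service 437 days ≥ 12 months (≈360 days) ✓; age 35 ≥ 21 ✓ → eligible.
Unlimited PTO Program — service 437 days < 18 months (≈540 days) ✗ → not eligible.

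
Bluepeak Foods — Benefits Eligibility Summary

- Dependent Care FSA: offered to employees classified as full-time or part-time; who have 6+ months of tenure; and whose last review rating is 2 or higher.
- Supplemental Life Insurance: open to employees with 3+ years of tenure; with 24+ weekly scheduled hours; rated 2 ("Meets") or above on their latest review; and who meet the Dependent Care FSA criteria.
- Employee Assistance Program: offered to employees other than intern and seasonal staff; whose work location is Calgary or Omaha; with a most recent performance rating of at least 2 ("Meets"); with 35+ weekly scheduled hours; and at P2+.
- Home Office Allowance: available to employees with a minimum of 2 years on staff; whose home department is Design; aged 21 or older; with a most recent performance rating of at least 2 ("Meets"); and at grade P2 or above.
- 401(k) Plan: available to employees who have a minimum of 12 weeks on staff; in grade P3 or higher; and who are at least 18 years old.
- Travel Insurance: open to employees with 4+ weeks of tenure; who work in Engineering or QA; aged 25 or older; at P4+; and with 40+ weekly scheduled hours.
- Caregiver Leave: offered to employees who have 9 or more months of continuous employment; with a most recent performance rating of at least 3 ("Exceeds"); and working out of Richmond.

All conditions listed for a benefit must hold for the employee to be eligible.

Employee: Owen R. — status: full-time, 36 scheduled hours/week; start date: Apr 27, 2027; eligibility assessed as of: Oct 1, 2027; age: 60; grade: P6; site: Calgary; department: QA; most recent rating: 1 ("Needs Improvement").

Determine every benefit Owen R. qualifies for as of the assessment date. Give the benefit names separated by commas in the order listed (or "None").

401(k) Plan

Service from Apr 27, 2027 to Oct 1, 2027: 157 days.
Dependent Care FSA — status full-time ✓; service 157 days < 6 months (≈180 days) ✗ → not eligible.
Supplemental Life Insurance — service 157 days < 3 years (≈1095 days) ✗ → not eligible.
Employee Assistance Program — status full-time ✓ (not excluded); site Calgary ✓; rating 1 < 2 ✗ → not eligible.
Home Office Allowance — service 157 days < 2 years (≈730 days) ✗ → not eligible.
401(k) Plan — service 157 days ≥ 12 weeks (≈84 days) ✓; grade P6 ≥ P3 ✓; age 60 ≥ 18 ✓ → eligible.
Travel Insurance — service 157 days ≥ 4 weeks (≈28 days) ✓; dept QA ✓; age 60 ≥ 25 ✓; grade P6 ≥ P4 ✓; 36 hrs/wk < 40 ✗ → not eligible.
Caregiver Leave — service 157 days < 9 months (≈270 days) ✗ → not eligible.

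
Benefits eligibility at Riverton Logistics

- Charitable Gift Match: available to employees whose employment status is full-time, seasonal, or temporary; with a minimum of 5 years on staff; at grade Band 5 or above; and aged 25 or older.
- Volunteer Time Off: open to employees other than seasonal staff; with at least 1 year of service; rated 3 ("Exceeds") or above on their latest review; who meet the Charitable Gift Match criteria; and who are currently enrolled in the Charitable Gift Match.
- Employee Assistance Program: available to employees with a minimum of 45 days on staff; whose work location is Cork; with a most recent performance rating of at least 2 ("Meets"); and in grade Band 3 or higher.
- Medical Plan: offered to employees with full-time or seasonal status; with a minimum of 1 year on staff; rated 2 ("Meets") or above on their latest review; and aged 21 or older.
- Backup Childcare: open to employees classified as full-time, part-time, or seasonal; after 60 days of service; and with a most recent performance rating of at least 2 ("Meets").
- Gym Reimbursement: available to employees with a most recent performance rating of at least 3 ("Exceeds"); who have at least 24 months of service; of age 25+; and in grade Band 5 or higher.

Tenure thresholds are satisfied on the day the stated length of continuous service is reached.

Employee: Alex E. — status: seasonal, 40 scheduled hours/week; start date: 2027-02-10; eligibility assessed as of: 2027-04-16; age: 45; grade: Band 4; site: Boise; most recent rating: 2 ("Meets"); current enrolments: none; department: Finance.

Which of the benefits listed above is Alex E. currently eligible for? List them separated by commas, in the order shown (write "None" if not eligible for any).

Backup Childcare

Service from 2027-02-10 to 2027-04-16: 65 days.
Charitable Gift Match — status seasonal ✓; service 65 days < 5 years (≈1825 days) ✗ → not eligible.
Volunteer Time Off — status seasonal ✗ (excluded) → not eligible.
Employee Assistance Program — service 65 days ≥ 45 days ✓; site Boise ✗ (not Cork) → not eligible.
Medical Plan — status seasonal ✓; service 65 days < 1 year (≈365 days) ✗ → not eligible.
Backup Childcare — status seasonal ✓; service 65 days ≥ 60 days ✓; rating 2 ≥ 2 ✓ → eligible.
Gym Reimbursement — rating 2 < 3 ✗ → not eligible.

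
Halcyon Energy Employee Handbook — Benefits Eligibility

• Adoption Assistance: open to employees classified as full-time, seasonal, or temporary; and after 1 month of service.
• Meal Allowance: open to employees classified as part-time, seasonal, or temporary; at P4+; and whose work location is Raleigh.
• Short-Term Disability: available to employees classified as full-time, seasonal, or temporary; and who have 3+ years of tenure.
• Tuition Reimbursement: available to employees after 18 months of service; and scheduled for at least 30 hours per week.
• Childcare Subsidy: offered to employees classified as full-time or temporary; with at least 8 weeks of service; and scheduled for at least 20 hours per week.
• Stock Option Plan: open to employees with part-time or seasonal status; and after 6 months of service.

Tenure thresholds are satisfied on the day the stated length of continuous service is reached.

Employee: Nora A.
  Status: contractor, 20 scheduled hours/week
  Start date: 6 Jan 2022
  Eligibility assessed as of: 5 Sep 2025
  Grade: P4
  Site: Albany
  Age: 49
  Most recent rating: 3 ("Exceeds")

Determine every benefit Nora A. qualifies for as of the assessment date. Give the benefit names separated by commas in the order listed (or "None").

None

Service from 6 Jan 2022 to 5 Sep 2025: 1338 days.
Adoption Assistance — status contractor ✗ (requires full-time, seasonal, or temporary) → not eligible.
Meal Allowance — status contractor ✗ (requires part-time, seasonal, or temporary) → not eligible.
Short-Term Disability — status contractor ✗ (requires full-time, seasonal, or temporary) → not eligible.
Tuition Reimbursement — service 1338 days ≥ 18 months (≈540 days) ✓; 20 hrs/wk < 30 ✗ → not eligible.
Childcare Subsidy — status contractor ✗ (requires full-time or temporary) → not eligible.
Stock Option Plan — status contractor ✗ (requires part-time or seasonal) → not eligible.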